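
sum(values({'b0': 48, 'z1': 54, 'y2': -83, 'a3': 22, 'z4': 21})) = 62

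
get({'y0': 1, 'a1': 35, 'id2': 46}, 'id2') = 46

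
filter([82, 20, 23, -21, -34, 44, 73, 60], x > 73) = keep x where x > 73: 82✓, 20✗, 23✗, -21✗, -34✗, 44✗, 73✗, 60✗
= [82]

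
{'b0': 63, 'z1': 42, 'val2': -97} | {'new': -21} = {'b0': 63, 'z1': 42, 'val2': -97, 'new': -21}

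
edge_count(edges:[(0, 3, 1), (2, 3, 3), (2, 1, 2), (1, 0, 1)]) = 4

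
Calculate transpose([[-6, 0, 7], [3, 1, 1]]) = [[-6, 3], [0, 1], [7, 1]]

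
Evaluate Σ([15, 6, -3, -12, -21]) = -15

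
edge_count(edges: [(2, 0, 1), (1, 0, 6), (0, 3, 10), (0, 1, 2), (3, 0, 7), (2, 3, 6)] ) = 6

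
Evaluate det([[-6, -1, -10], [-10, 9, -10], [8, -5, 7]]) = 152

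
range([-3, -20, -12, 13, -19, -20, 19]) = 39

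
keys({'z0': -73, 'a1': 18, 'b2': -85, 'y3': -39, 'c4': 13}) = ['z0', 'a1', 'b2', 'y3', 'c4']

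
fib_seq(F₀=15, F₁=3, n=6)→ F_2 = F_1 + F_0 = 18
F_3 = F_2 + F_1 = 21
F_4 = F_3 + F_2 = 39
...
= [15, 3, 18, 21, 39, 60]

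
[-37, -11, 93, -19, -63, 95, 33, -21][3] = -19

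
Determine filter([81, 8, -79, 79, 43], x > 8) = [81, 79, 43]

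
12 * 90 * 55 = 59400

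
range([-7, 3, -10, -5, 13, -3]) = 23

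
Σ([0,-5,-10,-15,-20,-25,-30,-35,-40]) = 0 + (-5) + (-10) + (-15) + (-20) + (-25) + (-30) + (-35) + (-40)
= -180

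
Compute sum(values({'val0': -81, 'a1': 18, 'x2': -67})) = (-81) + 18 + (-67)
= -130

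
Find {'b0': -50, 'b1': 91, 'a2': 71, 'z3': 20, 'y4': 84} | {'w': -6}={'b0': -50, 'b1': 91, 'a2': 71, 'z3': 20, 'y4': 84, 'w': -6}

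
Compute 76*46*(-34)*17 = -2020688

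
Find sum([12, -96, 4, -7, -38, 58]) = -67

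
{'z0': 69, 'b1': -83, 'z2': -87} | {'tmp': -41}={'z0': 69, 'b1': -83, 'z2': -87, 'tmp': -41}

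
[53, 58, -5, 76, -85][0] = 53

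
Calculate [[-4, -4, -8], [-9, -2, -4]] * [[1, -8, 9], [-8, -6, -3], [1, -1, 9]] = C[0][0] = (-4)*(1) + (-4)*(-8) + (-8)*(1) = 20
C[0][1] = (-4)*(-8) + (-4)*(-6) + (-8)*(-1) = 64
C[0][2] = (-4)*(9) + (-4)*(-3) + (-8)*(9) = -96
C[1][0] = (-9)*(1) + (-2)*(-8) + (-4)*(1) = 3
C[1][1] = (-9)*(-8) + (-2)*(-6) + (-4)*(-1) = 88
C[1][2] = (-9)*(9) + (-2)*(-3) + (-4)*(9) = -111
= [[20, 64, -96], [3, 88, -111]]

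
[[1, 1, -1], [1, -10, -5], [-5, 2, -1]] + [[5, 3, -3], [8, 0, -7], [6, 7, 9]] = [[6, 4, -4], [9, -10, -12], [1, 9, 8]]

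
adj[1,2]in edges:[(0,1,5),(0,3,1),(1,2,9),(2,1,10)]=9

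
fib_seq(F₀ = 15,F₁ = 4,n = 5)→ [15, 4, 19, 23, 42]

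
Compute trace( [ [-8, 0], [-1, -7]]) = -15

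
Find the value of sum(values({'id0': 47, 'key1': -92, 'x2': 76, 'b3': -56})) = 47 + (-92) + 76 + (-56)
= -25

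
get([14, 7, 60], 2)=60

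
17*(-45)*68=-52020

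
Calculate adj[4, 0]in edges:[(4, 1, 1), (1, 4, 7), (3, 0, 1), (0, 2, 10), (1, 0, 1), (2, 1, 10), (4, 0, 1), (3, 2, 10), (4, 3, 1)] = 1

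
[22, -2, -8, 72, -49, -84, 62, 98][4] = -49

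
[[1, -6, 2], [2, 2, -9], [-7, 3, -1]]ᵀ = [[1, 2, -7], [-6, 2, 3], [2, -9, -1]]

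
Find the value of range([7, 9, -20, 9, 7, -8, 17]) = 37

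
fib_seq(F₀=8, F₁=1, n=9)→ [8, 1, 9, 10, 19, 29, 48, 77, 125]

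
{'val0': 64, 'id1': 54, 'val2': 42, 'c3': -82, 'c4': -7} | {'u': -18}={'val0': 64, 'id1': 54, 'val2': 42, 'c3': -82, 'c4': -7, 'u': -18}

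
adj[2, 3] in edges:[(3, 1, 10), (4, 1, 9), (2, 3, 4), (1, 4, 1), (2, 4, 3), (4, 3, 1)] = 4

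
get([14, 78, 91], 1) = 78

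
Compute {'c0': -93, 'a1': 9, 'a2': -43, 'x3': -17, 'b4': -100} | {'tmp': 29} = {'c0': -93, 'a1': 9, 'a2': -43, 'x3': -17, 'b4': -100, 'tmp': 29}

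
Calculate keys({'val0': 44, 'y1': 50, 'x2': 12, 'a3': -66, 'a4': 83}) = ['val0', 'y1', 'x2', 'a3', 'a4']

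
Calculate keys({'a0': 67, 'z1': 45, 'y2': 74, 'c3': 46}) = ['a0', 'z1', 'y2', 'c3']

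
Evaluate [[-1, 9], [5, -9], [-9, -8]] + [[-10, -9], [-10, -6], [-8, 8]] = [[-11, 0], [-5, -15], [-17, 0]]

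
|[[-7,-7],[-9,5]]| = (-7)*(5) - (-7)*(-9)
= -98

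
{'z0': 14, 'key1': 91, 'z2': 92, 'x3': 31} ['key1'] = 91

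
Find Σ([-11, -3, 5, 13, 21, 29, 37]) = 91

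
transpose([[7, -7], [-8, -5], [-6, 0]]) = [[7, -8, -6], [-7, -5, 0]]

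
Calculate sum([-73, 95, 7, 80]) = 109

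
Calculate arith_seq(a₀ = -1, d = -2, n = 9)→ [-1, -3, -5, -7, -9, -11, -13, -15, -17]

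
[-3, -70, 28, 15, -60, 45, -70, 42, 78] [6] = -70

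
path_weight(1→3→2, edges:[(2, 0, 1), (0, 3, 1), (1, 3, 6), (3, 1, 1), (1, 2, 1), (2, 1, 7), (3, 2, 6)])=12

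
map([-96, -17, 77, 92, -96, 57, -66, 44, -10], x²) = (-96)²=9216, (-17)²=289, (77)²=5929, (92)²=8464, (-96)²=9216, (57)²=3249, (-66)²=4356, (44)²=1936, (-10)²=100
= [9216, 289, 5929, 8464, 9216, 3249, 4356, 1936, 100]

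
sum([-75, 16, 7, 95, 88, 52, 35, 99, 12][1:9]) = 404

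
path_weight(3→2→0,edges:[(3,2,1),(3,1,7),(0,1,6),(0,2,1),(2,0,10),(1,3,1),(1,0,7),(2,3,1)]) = w(3→2)=1 + w(2→0)=10
= 11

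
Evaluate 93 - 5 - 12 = 76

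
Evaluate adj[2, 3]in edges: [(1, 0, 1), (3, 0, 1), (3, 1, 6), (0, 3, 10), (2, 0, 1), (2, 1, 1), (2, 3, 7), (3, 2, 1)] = 7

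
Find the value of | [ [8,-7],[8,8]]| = (8)*(8) - (-7)*(8)
= 120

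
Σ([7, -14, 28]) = 7 + -14 + 28
= 21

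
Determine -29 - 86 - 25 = -140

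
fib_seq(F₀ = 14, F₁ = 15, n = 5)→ F_2 = F_1 + F_0 = 29
F_3 = F_2 + F_1 = 44
F_4 = F_3 + F_2 = 73
= [14, 15, 29, 44, 73]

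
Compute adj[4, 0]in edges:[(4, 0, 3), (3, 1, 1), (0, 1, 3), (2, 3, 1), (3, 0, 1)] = 3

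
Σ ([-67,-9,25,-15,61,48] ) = (-67) + (-9) + 25 + (-15) + 61 + 48
= 43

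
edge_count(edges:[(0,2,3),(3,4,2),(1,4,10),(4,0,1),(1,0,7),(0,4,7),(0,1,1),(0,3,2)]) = 8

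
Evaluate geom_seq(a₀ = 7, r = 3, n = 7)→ [7, 21, 63, 189, 567, 1701, 5103]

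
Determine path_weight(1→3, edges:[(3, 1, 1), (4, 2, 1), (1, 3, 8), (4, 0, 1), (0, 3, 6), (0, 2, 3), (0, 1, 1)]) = w(1→3)=8
= 8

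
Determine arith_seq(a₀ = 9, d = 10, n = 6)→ [9, 19, 29, 39, 49, 59]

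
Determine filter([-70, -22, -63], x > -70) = [-22, -63]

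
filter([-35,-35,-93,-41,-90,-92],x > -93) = [-35, -35, -41, -90, -92]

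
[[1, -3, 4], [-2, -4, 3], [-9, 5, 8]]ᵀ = [[1, -2, -9], [-3, -4, 5], [4, 3, 8]]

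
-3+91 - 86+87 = 89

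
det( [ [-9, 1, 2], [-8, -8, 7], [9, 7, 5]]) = (1)*(-9)*det([[-8, 7], [7, 5]]) + (-1)*(1)*det([[-8, 7], [9, 5]]) + (1)*(2)*det([[-8, -8], [9, 7]])
= 801 + 103 + 32
= 936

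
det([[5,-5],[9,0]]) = 45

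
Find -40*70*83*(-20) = 4648000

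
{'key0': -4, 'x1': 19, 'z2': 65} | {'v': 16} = {'key0': -4, 'x1': 19, 'z2': 65, 'v': 16}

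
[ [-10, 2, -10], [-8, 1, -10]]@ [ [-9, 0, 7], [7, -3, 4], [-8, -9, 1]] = C[0][0] = (-10)*(-9) + (2)*(7) + (-10)*(-8) = 184
C[0][1] = (-10)*(0) + (2)*(-3) + (-10)*(-9) = 84
C[0][2] = (-10)*(7) + (2)*(4) + (-10)*(1) = -72
C[1][0] = (-8)*(-9) + (1)*(7) + (-10)*(-8) = 159
C[1][1] = (-8)*(0) + (1)*(-3) + (-10)*(-9) = 87
C[1][2] = (-8)*(7) + (1)*(4) + (-10)*(1) = -62
= [[184, 84, -72], [159, 87, -62]]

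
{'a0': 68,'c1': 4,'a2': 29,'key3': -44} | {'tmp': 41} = {'a0': 68, 'c1': 4, 'a2': 29, 'key3': -44, 'tmp': 41}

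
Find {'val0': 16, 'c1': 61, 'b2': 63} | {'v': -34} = {'val0': 16, 'c1': 61, 'b2': 63, 'v': -34}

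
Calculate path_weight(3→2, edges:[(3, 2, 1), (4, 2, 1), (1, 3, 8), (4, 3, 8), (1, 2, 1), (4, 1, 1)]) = w(3→2)=1
= 1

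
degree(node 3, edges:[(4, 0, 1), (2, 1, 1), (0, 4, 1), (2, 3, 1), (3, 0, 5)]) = 2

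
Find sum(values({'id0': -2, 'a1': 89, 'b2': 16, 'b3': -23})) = 80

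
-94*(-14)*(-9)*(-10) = 118440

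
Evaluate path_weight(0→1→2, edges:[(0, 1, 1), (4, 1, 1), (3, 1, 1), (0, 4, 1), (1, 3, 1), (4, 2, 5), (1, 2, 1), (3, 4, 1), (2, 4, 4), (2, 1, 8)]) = w(0→1)=1 + w(1→2)=1
= 2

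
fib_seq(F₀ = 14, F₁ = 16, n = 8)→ [14, 16, 30, 46, 76, 122, 198, 320]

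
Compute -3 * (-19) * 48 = 2736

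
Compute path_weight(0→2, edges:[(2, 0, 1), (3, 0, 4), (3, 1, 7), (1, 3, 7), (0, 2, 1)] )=w(0→2)=1
= 1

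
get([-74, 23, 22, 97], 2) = 22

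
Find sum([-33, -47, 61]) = (-33) + (-47) + 61
= -19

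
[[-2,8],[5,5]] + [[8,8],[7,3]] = [[6, 16], [12, 8]]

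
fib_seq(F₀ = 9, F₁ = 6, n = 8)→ F_2 = F_1 + F_0 = 15
F_3 = F_2 + F_1 = 21
F_4 = F_3 + F_2 = 36
...
= [9, 6, 15, 21, 36, 57, 93, 150]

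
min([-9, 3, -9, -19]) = -19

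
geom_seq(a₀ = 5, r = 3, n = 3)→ a_0 = 5*3^0 = 5
a_1 = 5*3^1 = 15
a_2 = 5*3^2 = 45
= [5, 15, 45]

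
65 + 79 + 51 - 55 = 140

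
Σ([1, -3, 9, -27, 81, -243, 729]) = 1 + -3 + 9 + -27 + 81 + -243 + 729
= 547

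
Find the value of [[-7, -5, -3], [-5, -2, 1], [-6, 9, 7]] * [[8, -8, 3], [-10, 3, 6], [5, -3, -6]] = [[-21, 50, -33], [-15, 31, -33], [-103, 54, -6]]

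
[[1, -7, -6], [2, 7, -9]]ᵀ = [[1, 2], [-7, 7], [-6, -9]]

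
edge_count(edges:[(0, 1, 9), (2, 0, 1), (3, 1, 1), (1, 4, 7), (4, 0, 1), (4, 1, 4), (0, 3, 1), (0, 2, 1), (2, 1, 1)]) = 9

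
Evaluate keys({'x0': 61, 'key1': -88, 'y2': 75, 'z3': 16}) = ['x0', 'key1', 'y2', 'z3']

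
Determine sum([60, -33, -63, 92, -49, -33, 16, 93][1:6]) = -86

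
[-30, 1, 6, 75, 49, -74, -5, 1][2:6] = [6, 75, 49, -74]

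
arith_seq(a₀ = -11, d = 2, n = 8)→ a_0 = -11 + 0*2 = -11
a_1 = -11 + 1*2 = -9
a_2 = -11 + 2*2 = -7
...
= [-11, -9, -7, -5, -3, -1, 1, 3]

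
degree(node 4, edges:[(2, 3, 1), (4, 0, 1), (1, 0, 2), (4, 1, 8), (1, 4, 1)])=incident: (4,0), (4,1), (1,4)
= 3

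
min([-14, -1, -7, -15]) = -15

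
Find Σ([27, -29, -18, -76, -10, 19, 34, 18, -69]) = 27 + (-29) + (-18) + (-76) + (-10) + 19 + 34 + 18 + (-69)
= -104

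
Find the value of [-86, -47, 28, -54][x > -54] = keep x where x > -54: -86✗, -47✓, 28✓, -54✗
= [-47, 28]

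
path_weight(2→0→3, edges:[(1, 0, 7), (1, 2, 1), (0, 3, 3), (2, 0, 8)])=w(2→0)=8 + w(0→3)=3
= 11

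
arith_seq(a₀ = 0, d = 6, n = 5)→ [0, 6, 12, 18, 24]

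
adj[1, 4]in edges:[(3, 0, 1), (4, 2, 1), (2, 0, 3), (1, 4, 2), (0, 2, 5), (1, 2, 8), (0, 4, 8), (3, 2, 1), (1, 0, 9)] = 2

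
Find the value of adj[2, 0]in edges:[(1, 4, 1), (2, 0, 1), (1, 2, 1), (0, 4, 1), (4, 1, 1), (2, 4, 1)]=1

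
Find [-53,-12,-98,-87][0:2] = [-53, -12]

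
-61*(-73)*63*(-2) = -561078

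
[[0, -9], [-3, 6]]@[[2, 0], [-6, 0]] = C[0][0] = (0)*(2) + (-9)*(-6) = 54
C[0][1] = (0)*(0) + (-9)*(0) = 0
C[1][0] = (-3)*(2) + (6)*(-6) = -42
C[1][1] = (-3)*(0) + (6)*(0) = 0
= [[54, 0], [-42, 0]]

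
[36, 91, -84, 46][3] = 46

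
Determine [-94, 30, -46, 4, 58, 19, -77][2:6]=[-46, 4, 58, 19]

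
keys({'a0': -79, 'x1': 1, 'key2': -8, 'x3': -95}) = ['a0', 'x1', 'key2', 'x3']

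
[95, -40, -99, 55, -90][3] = 55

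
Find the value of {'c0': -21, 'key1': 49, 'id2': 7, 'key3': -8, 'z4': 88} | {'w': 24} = {'c0': -21, 'key1': 49, 'id2': 7, 'key3': -8, 'z4': 88, 'w': 24}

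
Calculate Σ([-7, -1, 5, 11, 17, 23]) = 48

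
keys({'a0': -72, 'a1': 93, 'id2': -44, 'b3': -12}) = ['a0', 'a1', 'id2', 'b3']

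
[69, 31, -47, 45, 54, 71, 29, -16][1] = 31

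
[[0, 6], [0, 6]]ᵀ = [[0, 0], [6, 6]]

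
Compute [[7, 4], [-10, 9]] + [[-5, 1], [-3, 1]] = [[2, 5], [-13, 10]]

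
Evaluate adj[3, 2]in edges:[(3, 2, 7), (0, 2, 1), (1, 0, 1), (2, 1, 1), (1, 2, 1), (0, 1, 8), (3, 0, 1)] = 7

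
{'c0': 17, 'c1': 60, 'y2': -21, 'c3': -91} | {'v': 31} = {'c0': 17, 'c1': 60, 'y2': -21, 'c3': -91, 'v': 31}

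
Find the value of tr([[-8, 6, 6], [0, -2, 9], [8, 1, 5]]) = diagonal: (-8) + (-2) + 5
= -5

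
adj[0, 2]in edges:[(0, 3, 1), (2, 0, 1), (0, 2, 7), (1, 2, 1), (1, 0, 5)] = 7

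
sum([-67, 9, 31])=-27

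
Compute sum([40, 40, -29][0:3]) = 51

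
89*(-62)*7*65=-2510690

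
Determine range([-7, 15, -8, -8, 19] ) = 27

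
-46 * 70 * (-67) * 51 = 11002740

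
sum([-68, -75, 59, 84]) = 0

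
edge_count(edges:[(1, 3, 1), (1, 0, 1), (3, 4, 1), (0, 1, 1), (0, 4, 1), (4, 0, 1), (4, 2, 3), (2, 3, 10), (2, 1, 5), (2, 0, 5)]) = 10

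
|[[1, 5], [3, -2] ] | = (1)*(-2) - (5)*(3)
= -17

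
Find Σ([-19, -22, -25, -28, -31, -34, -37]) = (-19) + (-22) + (-25) + (-28) + (-31) + (-34) + (-37)
= -196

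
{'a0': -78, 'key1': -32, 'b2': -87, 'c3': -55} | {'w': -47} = {'a0': -78, 'key1': -32, 'b2': -87, 'c3': -55, 'w': -47}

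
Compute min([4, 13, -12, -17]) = -17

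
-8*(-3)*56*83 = 111552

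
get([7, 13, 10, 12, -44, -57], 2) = 10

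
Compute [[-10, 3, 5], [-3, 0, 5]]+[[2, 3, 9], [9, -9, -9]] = [[-8, 6, 14], [6, -9, -4]]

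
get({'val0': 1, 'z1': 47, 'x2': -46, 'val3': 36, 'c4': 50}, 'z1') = 47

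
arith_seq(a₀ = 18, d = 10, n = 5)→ [18, 28, 38, 48, 58]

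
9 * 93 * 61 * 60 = 3063420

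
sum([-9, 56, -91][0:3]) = -44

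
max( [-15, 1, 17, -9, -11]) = 17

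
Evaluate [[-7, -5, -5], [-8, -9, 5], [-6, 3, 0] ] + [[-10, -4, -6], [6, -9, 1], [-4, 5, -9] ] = [[-17, -9, -11], [-2, -18, 6], [-10, 8, -9]]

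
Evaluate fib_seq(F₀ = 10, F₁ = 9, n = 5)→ F_2 = F_1 + F_0 = 19
F_3 = F_2 + F_1 = 28
F_4 = F_3 + F_2 = 47
= [10, 9, 19, 28, 47]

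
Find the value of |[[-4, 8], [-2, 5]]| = (-4)*(5) - (8)*(-2)
= -4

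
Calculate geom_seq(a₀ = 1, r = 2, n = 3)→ [1, 2, 4]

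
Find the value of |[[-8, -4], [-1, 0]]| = (-8)*(0) - (-4)*(-1)
= -4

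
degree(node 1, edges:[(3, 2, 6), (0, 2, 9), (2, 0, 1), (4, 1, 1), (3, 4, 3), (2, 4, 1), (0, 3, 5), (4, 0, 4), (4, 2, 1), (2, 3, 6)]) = incident: (4,1)
= 1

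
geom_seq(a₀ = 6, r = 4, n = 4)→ [6, 24, 96, 384]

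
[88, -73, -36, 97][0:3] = [88, -73, -36]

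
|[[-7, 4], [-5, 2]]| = (-7)*(2) - (4)*(-5)
= 6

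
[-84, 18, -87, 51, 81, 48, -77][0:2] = [-84, 18]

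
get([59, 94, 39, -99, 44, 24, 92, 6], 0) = 59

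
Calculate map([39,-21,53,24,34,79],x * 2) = [78, -42, 106, 48, 68, 158]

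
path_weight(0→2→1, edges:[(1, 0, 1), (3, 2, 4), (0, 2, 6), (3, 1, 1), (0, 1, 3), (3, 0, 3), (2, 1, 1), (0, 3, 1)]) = 7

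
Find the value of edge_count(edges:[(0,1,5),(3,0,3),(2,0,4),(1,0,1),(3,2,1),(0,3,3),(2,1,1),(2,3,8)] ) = 8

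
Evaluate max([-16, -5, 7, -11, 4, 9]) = 9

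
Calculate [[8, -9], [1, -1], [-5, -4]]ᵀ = [[8, 1, -5], [-9, -1, -4]]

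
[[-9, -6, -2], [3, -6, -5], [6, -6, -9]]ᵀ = [[-9, 3, 6], [-6, -6, -6], [-2, -5, -9]]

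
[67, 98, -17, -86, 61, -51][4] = 61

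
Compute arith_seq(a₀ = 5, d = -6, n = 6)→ [5, -1, -7, -13, -19, -25]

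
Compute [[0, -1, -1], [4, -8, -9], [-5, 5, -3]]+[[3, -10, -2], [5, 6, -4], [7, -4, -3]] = [[3, -11, -3], [9, -2, -13], [2, 1, -6]]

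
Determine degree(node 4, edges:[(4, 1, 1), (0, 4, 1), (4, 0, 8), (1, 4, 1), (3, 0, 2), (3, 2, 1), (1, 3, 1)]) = 4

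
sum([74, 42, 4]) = 74 + 42 + 4
= 120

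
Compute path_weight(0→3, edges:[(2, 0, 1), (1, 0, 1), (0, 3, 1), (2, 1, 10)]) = w(0→3)=1
= 1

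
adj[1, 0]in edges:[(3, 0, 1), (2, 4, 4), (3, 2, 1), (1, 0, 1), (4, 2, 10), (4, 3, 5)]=1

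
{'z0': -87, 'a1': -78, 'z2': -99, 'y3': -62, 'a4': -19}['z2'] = -99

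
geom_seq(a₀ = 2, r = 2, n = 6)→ [2, 4, 8, 16, 32, 64]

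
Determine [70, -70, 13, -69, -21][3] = -69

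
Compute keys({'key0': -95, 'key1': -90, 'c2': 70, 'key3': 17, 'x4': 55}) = ['key0', 'key1', 'c2', 'key3', 'x4']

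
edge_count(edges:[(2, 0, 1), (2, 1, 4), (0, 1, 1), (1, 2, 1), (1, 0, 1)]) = 5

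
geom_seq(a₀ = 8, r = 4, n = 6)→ a_0 = 8*4^0 = 8
a_1 = 8*4^1 = 32
a_2 = 8*4^2 = 128
...
= [8, 32, 128, 512, 2048, 8192]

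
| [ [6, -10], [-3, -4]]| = -54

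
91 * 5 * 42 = 19110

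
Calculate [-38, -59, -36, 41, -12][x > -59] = keep x where x > -59: -38✓, -59✗, -36✓, 41✓, -12✓
= [-38, -36, 41, -12]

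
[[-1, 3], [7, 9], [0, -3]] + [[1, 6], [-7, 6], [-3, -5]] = [[0, 9], [0, 15], [-3, -8]]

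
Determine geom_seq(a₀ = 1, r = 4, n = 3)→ a_0 = 1*4^0 = 1
a_1 = 1*4^1 = 4
a_2 = 1*4^2 = 16
= [1, 4, 16]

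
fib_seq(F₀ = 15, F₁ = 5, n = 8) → [15, 5, 20, 25, 45, 70, 115, 185]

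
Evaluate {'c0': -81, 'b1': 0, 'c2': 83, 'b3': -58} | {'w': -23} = {'c0': -81, 'b1': 0, 'c2': 83, 'b3': -58, 'w': -23}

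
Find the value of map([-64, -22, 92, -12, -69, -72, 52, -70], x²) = [4096, 484, 8464, 144, 4761, 5184, 2704, 4900]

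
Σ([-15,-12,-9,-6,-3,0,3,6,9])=-27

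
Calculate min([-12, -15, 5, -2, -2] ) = -15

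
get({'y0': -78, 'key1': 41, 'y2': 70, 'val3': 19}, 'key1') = 41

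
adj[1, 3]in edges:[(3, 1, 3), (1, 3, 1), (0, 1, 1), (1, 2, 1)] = 1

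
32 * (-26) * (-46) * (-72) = -2755584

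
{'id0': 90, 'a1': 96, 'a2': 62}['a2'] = 62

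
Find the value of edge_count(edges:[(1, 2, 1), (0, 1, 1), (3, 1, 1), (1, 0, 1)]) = 4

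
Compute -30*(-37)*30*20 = 666000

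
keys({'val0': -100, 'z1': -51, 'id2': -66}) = ['val0', 'z1', 'id2']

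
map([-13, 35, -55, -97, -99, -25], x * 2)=[-26, 70, -110, -194, -198, -50]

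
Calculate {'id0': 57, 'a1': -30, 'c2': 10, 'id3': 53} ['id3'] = 53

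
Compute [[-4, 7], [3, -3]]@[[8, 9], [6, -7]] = [[10, -85], [6, 48]]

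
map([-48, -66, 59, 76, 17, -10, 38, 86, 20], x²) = [2304, 4356, 3481, 5776, 289, 100, 1444, 7396, 400]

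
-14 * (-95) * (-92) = -122360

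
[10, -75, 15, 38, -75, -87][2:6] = [15, 38, -75, -87]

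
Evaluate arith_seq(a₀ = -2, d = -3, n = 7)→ a_0 = -2 + 0*-3 = -2
a_1 = -2 + 1*-3 = -5
a_2 = -2 + 2*-3 = -8
...
= [-2, -5, -8, -11, -14, -17, -20]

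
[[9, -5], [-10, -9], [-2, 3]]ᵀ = [[9, -10, -2], [-5, -9, 3]]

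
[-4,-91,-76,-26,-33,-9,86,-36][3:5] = [-26, -33]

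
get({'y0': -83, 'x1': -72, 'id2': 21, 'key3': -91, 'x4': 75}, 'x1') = -72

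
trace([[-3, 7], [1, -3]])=diagonal: (-3) + (-3)
= -6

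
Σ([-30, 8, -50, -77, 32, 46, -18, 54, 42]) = (-30) + 8 + (-50) + (-77) + 32 + 46 + (-18) + 54 + 42
= 7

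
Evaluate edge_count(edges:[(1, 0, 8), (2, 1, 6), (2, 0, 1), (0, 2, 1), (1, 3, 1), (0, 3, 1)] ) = 6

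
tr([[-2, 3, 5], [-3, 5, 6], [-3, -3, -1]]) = diagonal: (-2) + 5 + (-1)
= 2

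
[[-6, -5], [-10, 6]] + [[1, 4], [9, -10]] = [[-5, -1], [-1, -4]]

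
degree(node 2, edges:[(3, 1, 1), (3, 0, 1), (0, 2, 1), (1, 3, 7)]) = incident: (0,2)
= 1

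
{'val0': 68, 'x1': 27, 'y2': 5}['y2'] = 5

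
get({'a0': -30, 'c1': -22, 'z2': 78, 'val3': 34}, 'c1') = -22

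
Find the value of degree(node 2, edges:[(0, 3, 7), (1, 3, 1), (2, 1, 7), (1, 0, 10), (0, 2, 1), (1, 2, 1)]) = incident: (2,1), (0,2), (1,2)
= 3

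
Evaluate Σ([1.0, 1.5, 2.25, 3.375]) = 1.0 + 1.5 + 2.25 + 3.375
= 8.125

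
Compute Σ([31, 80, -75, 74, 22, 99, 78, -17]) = 31 + 80 + (-75) + 74 + 22 + 99 + 78 + (-17)
= 292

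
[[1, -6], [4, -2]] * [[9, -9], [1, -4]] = [[3, 15], [34, -28]]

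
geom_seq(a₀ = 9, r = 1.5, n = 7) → a_0 = 9*1.5^0 = 9.0
a_1 = 9*1.5^1 = 13.5
a_2 = 9*1.5^2 = 20.25
...
= [9.0, 13.5, 20.25, 30.375, 45.5625, 68.34375, 102.515625]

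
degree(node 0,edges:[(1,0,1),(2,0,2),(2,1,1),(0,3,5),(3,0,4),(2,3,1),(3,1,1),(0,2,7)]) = incident: (1,0), (2,0), (0,3), (3,0), (0,2)
= 5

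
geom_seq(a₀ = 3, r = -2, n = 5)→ a_0 = 3*(-2)^0 = 3
a_1 = 3*(-2)^1 = -6
a_2 = 3*(-2)^2 = 12
...
= [3, -6, 12, -24, 48]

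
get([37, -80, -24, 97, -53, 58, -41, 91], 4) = -53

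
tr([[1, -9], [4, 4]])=diagonal: 1 + 4
= 5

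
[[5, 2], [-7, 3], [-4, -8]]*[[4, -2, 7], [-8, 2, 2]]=C[0][0] = (5)*(4) + (2)*(-8) = 4
C[0][1] = (5)*(-2) + (2)*(2) = -6
C[0][2] = (5)*(7) + (2)*(2) = 39
C[1][0] = (-7)*(4) + (3)*(-8) = -52
C[1][1] = (-7)*(-2) + (3)*(2) = 20
C[1][2] = (-7)*(7) + (3)*(2) = -43
... (3 more cells)
= [[4, -6, 39], [-52, 20, -43], [48, -8, -44]]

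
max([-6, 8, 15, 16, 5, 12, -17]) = 16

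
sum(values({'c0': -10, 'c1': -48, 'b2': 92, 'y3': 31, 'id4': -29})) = 36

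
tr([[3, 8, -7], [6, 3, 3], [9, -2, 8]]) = diagonal: 3 + 3 + 8
= 14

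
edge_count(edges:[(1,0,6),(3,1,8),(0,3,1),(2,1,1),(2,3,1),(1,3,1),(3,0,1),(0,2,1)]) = 8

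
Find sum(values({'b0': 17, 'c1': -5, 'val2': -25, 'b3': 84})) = 71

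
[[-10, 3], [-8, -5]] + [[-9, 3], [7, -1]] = [[-19, 6], [-1, -6]]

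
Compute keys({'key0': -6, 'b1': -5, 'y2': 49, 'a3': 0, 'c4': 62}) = ['key0', 'b1', 'y2', 'a3', 'c4']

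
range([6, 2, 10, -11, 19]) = 30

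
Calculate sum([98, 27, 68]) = 193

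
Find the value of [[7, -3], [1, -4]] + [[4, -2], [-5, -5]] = [[11, -5], [-4, -9]]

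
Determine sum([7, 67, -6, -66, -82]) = -80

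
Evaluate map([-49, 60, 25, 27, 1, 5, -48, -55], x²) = [2401, 3600, 625, 729, 1, 25, 2304, 3025]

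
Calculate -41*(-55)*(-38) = -85690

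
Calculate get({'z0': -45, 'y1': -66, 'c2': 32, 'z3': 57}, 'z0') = -45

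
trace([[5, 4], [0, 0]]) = diagonal: 5 + 0
= 5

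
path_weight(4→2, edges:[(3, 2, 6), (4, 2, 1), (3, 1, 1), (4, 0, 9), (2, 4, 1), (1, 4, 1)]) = 1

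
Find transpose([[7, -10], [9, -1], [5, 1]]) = [[7, 9, 5], [-10, -1, 1]]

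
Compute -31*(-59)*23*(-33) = -1388211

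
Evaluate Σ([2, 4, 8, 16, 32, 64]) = 2 + 4 + 8 + 16 + 32 + 64
= 126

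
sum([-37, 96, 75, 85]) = 219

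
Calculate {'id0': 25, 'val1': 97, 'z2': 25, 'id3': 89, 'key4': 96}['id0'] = 25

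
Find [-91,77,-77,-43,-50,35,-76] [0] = -91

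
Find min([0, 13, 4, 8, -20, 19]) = -20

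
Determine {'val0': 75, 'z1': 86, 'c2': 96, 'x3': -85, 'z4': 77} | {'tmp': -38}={'val0': 75, 'z1': 86, 'c2': 96, 'x3': -85, 'z4': 77, 'tmp': -38}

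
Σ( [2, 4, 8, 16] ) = 30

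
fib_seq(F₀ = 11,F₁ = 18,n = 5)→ [11, 18, 29, 47, 76]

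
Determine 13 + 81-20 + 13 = 87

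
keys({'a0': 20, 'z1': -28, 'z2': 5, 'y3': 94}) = ['a0', 'z1', 'z2', 'y3']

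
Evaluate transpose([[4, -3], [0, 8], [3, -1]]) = [[4, 0, 3], [-3, 8, -1]]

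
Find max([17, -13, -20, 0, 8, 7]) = 17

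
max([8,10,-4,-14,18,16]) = 18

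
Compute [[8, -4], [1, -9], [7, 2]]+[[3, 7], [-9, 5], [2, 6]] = [[11, 3], [-8, -4], [9, 8]]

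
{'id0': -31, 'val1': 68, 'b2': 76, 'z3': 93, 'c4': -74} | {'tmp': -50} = {'id0': -31, 'val1': 68, 'b2': 76, 'z3': 93, 'c4': -74, 'tmp': -50}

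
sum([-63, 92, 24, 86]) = 139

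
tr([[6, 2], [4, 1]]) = 7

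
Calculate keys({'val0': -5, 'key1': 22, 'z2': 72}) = ['val0', 'key1', 'z2']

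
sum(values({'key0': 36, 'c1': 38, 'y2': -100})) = -26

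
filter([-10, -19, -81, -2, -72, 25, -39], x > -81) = keep x where x > -81: -10✓, -19✓, -81✗, -2✓, -72✓, 25✓, -39✓
= [-10, -19, -2, -72, 25, -39]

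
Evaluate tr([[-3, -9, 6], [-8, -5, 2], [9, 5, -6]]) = diagonal: (-3) + (-5) + (-6)
= -14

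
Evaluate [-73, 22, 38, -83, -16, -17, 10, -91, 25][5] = -17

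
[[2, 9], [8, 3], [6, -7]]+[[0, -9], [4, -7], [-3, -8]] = [[2, 0], [12, -4], [3, -15]]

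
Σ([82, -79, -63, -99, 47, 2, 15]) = 82 + (-79) + (-63) + (-99) + 47 + 2 + 15
= -95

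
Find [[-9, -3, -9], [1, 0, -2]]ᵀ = [[-9, 1], [-3, 0], [-9, -2]]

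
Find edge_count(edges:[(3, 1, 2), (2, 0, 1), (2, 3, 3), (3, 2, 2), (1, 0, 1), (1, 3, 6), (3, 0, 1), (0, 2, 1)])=8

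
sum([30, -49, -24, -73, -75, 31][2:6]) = -141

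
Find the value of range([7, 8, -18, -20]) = 28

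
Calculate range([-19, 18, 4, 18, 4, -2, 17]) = 37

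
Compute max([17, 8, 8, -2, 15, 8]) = 17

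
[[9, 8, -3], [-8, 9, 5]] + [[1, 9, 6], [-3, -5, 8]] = [[10, 17, 3], [-11, 4, 13]]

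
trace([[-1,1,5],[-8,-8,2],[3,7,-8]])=-17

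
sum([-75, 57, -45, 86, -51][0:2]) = -18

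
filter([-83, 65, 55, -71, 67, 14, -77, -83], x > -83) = keep x where x > -83: -83✗, 65✓, 55✓, -71✓, 67✓, 14✓, -77✓, -83✗
= [65, 55, -71, 67, 14, -77]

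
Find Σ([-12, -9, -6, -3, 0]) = -30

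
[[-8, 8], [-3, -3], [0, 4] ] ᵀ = [[-8, -3, 0], [8, -3, 4]]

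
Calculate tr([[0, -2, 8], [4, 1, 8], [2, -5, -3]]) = -2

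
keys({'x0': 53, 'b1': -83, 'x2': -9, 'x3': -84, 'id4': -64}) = ['x0', 'b1', 'x2', 'x3', 'id4']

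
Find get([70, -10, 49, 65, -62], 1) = -10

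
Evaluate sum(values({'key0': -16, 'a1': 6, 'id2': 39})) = 29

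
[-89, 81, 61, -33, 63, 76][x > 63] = [81, 76]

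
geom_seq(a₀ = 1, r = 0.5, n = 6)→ [1.0, 0.5, 0.25, 0.125, 0.0625, 0.03125]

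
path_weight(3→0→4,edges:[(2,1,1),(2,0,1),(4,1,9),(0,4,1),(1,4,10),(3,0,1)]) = 2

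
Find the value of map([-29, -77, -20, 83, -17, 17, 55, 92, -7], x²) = [841, 5929, 400, 6889, 289, 289, 3025, 8464, 49]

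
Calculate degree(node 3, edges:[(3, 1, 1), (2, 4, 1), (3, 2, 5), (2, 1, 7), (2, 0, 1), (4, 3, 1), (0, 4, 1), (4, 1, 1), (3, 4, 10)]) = 4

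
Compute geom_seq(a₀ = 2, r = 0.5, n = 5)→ a_0 = 2*0.5^0 = 2.0
a_1 = 2*0.5^1 = 1.0
a_2 = 2*0.5^2 = 0.5
...
= [2.0, 1.0, 0.5, 0.25, 0.125]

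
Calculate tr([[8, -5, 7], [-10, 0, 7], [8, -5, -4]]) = diagonal: 8 + 0 + (-4)
= 4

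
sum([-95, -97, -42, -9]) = (-95) + (-97) + (-42) + (-9)
= -243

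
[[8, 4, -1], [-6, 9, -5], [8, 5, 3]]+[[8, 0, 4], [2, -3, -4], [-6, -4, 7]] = [[16, 4, 3], [-4, 6, -9], [2, 1, 10]]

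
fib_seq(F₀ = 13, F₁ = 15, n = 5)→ [13, 15, 28, 43, 71]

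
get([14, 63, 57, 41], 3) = 41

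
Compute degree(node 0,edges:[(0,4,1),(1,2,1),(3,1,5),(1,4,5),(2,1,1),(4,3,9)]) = incident: (0,4)
= 1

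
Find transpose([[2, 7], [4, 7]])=[[2, 4], [7, 7]]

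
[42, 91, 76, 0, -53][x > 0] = keep x where x > 0: 42✓, 91✓, 76✓, 0✗, -53✗
= [42, 91, 76]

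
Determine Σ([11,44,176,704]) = 11 + 44 + 176 + 704
= 935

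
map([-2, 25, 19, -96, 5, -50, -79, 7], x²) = [4, 625, 361, 9216, 25, 2500, 6241, 49]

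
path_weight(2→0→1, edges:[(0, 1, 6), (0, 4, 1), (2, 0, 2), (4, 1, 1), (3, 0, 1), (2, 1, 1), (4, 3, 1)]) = w(2→0)=2 + w(0→1)=6
= 8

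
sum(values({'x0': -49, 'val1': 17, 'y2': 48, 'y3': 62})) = (-49) + 17 + 48 + 62
= 78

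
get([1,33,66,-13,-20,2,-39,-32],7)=-32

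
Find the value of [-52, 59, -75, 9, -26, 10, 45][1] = 59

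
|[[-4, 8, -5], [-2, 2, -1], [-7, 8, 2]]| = (1)*(-4)*det([[2, -1], [8, 2]]) + (-1)*(8)*det([[-2, -1], [-7, 2]]) + (1)*(-5)*det([[-2, 2], [-7, 8]])
= -48 + 88 + 10
= 50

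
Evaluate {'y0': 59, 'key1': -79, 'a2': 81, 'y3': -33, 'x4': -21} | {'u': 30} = {'y0': 59, 'key1': -79, 'a2': 81, 'y3': -33, 'x4': -21, 'u': 30}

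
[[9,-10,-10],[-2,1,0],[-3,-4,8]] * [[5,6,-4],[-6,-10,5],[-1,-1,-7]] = C[0][0] = (9)*(5) + (-10)*(-6) + (-10)*(-1) = 115
C[0][1] = (9)*(6) + (-10)*(-10) + (-10)*(-1) = 164
C[0][2] = (9)*(-4) + (-10)*(5) + (-10)*(-7) = -16
C[1][0] = (-2)*(5) + (1)*(-6) + (0)*(-1) = -16
C[1][1] = (-2)*(6) + (1)*(-10) + (0)*(-1) = -22
C[1][2] = (-2)*(-4) + (1)*(5) + (0)*(-7) = 13
... (3 more cells)
= [[115, 164, -16], [-16, -22, 13], [1, 14, -64]]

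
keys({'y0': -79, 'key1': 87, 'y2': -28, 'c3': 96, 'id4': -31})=['y0', 'key1', 'y2', 'c3', 'id4']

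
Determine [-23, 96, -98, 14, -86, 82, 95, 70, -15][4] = -86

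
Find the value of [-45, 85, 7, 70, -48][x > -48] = [-45, 85, 7, 70]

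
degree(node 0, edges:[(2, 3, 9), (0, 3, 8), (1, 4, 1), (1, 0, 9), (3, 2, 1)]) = incident: (0,3), (1,0)
= 2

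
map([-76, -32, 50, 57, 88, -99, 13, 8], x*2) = -76*2=-152, -32*2=-64, 50*2=100, 57*2=114, 88*2=176, -99*2=-198, 13*2=26, 8*2=16
= [-152, -64, 100, 114, 176, -198, 26, 16]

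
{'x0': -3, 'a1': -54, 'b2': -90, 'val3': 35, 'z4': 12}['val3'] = 35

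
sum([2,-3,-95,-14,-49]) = 2 + (-3) + (-95) + (-14) + (-49)
= -159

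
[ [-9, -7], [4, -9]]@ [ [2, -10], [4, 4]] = C[0][0] = (-9)*(2) + (-7)*(4) = -46
C[0][1] = (-9)*(-10) + (-7)*(4) = 62
C[1][0] = (4)*(2) + (-9)*(4) = -28
C[1][1] = (4)*(-10) + (-9)*(4) = -76
= [[-46, 62], [-28, -76]]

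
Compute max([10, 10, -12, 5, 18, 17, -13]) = 18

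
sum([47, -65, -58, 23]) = -53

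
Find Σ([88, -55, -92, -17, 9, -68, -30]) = -165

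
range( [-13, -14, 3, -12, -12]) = 17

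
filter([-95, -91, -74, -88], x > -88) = [-74]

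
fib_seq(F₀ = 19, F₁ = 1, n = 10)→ [19, 1, 20, 21, 41, 62, 103, 165, 268, 433]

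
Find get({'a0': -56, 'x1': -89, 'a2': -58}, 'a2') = -58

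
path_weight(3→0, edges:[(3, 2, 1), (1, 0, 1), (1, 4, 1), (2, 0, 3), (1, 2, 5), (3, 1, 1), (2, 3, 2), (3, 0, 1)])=w(3→0)=1
= 1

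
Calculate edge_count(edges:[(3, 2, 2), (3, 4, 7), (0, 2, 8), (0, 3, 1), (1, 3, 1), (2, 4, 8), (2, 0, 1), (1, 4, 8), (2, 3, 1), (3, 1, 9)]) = 10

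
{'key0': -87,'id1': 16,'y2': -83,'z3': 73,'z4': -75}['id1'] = 16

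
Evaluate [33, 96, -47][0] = 33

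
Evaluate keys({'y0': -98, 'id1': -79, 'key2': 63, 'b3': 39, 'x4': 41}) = ['y0', 'id1', 'key2', 'b3', 'x4']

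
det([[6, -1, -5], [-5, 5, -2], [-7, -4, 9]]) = -112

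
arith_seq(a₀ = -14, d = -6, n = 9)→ [-14, -20, -26, -32, -38, -44, -50, -56, -62]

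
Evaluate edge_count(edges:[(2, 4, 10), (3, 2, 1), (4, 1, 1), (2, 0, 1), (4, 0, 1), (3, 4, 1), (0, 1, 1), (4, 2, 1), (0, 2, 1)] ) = 9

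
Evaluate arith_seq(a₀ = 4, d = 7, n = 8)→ a_0 = 4 + 0*7 = 4
a_1 = 4 + 1*7 = 11
a_2 = 4 + 2*7 = 18
...
= [4, 11, 18, 25, 32, 39, 46, 53]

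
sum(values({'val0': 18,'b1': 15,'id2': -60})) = -27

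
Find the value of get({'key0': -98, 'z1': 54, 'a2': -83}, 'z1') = 54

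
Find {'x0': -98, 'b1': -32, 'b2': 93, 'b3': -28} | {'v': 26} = {'x0': -98, 'b1': -32, 'b2': 93, 'b3': -28, 'v': 26}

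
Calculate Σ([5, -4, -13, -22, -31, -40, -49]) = 5 + (-4) + (-13) + (-22) + (-31) + (-40) + (-49)
= -154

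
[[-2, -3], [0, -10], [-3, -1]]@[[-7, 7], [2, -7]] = [[8, 7], [-20, 70], [19, -14]]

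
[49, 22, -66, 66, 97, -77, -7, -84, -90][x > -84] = [49, 22, -66, 66, 97, -77, -7]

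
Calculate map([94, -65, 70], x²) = [8836, 4225, 4900]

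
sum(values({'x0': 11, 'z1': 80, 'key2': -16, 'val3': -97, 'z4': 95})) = 73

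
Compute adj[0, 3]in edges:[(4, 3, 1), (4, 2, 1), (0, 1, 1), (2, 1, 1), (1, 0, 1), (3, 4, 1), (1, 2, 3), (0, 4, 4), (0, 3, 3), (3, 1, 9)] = 3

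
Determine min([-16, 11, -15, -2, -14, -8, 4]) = -16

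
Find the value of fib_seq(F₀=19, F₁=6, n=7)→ F_2 = F_1 + F_0 = 25
F_3 = F_2 + F_1 = 31
F_4 = F_3 + F_2 = 56
...
= [19, 6, 25, 31, 56, 87, 143]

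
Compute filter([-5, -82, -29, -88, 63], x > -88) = [-5, -82, -29, 63]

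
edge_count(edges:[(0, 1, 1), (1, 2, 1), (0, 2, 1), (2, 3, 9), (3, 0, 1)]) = 5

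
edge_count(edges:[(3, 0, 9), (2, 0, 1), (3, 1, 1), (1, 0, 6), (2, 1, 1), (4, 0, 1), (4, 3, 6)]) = 7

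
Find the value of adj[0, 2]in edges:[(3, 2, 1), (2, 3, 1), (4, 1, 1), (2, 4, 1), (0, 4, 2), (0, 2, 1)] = 1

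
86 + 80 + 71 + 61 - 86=212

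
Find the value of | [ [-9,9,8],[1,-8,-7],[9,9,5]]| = (1)*(-9)*det([[-8, -7], [9, 5]]) + (-1)*(9)*det([[1, -7], [9, 5]]) + (1)*(8)*det([[1, -8], [9, 9]])
= -207 + -612 + 648
= -171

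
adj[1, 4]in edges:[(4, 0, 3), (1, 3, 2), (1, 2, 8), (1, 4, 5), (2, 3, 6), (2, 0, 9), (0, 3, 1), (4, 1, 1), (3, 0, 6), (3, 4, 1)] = 5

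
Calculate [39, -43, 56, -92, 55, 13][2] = 56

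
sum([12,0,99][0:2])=12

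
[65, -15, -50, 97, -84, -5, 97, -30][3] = 97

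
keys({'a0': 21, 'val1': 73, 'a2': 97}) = ['a0', 'val1', 'a2']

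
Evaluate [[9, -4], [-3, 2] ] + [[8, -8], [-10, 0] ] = [[17, -12], [-13, 2]]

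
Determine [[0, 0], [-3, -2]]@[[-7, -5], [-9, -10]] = C[0][0] = (0)*(-7) + (0)*(-9) = 0
C[0][1] = (0)*(-5) + (0)*(-10) = 0
C[1][0] = (-3)*(-7) + (-2)*(-9) = 39
C[1][1] = (-3)*(-5) + (-2)*(-10) = 35
= [[0, 0], [39, 35]]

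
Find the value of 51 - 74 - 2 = -25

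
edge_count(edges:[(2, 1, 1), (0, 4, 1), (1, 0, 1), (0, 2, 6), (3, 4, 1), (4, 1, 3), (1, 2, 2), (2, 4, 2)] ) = 8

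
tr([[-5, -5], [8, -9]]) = -14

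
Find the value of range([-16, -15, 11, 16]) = 32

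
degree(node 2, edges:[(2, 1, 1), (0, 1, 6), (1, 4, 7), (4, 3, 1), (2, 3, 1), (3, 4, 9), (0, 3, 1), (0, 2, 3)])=3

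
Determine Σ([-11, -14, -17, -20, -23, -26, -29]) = (-11) + (-14) + (-17) + (-20) + (-23) + (-26) + (-29)
= -140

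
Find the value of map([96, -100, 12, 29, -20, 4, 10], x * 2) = 96*2=192, -100*2=-200, 12*2=24, 29*2=58, -20*2=-40, 4*2=8, 10*2=20
= [192, -200, 24, 58, -40, 8, 20]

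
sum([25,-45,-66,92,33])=39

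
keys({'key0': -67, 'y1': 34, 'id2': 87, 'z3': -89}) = ['key0', 'y1', 'id2', 'z3']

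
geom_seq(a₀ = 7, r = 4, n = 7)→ a_0 = 7*4^0 = 7
a_1 = 7*4^1 = 28
a_2 = 7*4^2 = 112
...
= [7, 28, 112, 448, 1792, 7168, 28672]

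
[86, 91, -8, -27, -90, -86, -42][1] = 91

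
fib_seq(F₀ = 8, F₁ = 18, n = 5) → F_2 = F_1 + F_0 = 26
F_3 = F_2 + F_1 = 44
F_4 = F_3 + F_2 = 70
= [8, 18, 26, 44, 70]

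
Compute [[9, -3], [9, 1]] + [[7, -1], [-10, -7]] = [[16, -4], [-1, -6]]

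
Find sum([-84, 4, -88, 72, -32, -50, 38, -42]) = -182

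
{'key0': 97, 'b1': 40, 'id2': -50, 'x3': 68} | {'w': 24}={'key0': 97, 'b1': 40, 'id2': -50, 'x3': 68, 'w': 24}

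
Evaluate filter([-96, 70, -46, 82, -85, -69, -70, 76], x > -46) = keep x where x > -46: -96✗, 70✓, -46✗, 82✓, -85✗, -69✗, -70✗, 76✓
= [70, 82, 76]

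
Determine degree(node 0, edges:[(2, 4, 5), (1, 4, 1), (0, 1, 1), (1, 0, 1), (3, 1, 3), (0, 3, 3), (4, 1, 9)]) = 3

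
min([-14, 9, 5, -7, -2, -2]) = -14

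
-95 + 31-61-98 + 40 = -183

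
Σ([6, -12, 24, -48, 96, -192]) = -126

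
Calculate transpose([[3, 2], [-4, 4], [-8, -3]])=[[3, -4, -8], [2, 4, -3]]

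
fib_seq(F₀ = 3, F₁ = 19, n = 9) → [3, 19, 22, 41, 63, 104, 167, 271, 438]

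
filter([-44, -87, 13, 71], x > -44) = keep x where x > -44: -44✗, -87✗, 13✓, 71✓
= [13, 71]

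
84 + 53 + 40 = 177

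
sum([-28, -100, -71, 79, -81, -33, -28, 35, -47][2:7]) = -134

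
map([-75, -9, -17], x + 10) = -75+10=-65, -9+10=1, -17+10=-7
= [-65, 1, -7]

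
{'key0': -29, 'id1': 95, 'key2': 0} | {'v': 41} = {'key0': -29, 'id1': 95, 'key2': 0, 'v': 41}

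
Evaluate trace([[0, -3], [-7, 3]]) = diagonal: 0 + 3
= 3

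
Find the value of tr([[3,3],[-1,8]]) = diagonal: 3 + 8
= 11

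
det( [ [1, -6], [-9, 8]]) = (1)*(8) - (-6)*(-9)
= -46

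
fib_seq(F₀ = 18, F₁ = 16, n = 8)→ [18, 16, 34, 50, 84, 134, 218, 352]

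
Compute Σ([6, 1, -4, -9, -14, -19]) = -39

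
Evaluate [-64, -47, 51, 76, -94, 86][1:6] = [-47, 51, 76, -94, 86]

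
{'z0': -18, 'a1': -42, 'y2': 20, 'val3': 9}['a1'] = -42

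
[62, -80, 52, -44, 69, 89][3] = -44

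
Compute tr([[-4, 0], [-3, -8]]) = -12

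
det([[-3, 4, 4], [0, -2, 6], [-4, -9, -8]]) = -338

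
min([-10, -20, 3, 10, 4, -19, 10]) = -20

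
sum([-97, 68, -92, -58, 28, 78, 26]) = -47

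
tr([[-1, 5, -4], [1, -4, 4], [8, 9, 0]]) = -5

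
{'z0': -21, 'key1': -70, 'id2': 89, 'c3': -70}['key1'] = -70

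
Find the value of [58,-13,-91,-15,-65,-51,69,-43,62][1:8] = [-13, -91, -15, -65, -51, 69, -43]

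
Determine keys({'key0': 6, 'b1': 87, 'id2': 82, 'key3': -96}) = ['key0', 'b1', 'id2', 'key3']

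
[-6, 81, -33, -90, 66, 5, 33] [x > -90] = [-6, 81, -33, 66, 5, 33]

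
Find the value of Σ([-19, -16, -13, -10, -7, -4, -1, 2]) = -68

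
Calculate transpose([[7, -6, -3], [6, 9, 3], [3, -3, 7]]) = [[7, 6, 3], [-6, 9, -3], [-3, 3, 7]]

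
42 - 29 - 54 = -41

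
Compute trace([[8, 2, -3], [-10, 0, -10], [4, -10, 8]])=16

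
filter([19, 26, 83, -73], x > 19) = [26, 83]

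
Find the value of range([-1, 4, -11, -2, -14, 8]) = 22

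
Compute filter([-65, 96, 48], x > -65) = [96, 48]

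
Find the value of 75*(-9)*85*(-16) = 918000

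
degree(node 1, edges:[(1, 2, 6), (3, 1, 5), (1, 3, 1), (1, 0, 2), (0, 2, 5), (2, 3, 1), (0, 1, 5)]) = incident: (1,2), (3,1), (1,3), (1,0), (0,1)
= 5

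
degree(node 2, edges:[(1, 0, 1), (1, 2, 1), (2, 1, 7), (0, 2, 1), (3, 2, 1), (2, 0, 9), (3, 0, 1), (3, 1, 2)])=5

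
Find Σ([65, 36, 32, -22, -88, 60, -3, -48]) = 32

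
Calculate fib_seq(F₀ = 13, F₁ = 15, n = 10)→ [13, 15, 28, 43, 71, 114, 185, 299, 484, 783]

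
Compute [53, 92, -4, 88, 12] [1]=92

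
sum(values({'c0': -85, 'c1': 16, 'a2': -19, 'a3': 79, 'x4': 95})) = 86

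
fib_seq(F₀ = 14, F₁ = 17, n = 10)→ F_2 = F_1 + F_0 = 31
F_3 = F_2 + F_1 = 48
F_4 = F_3 + F_2 = 79
...
= [14, 17, 31, 48, 79, 127, 206, 333, 539, 872]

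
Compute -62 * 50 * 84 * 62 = -16144800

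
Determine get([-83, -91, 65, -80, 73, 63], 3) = -80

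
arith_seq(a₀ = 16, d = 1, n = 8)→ [16, 17, 18, 19, 20, 21, 22, 23]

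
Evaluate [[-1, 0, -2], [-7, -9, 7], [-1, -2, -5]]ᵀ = [[-1, -7, -1], [0, -9, -2], [-2, 7, -5]]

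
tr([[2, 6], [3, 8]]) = diagonal: 2 + 8
= 10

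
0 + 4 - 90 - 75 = -161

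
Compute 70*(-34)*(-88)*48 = 10053120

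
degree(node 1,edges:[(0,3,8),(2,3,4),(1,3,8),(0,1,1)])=incident: (1,3), (0,1)
= 2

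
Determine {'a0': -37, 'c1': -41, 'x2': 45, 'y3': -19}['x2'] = 45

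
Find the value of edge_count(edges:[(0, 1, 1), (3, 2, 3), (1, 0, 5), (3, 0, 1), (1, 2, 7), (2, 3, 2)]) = 6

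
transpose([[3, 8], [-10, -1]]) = [[3, -10], [8, -1]]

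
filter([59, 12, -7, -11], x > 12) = [59]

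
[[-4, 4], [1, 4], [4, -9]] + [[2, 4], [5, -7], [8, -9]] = [[-2, 8], [6, -3], [12, -18]]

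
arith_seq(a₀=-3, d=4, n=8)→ a_0 = -3 + 0*4 = -3
a_1 = -3 + 1*4 = 1
a_2 = -3 + 2*4 = 5
...
= [-3, 1, 5, 9, 13, 17, 21, 25]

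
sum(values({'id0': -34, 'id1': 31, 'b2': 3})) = (-34) + 31 + 3
= 0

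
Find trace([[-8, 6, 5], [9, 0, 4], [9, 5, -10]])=diagonal: (-8) + 0 + (-10)
= -18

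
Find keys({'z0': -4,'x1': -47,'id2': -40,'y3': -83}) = ['z0', 'x1', 'id2', 'y3']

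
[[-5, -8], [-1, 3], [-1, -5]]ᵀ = [[-5, -1, -1], [-8, 3, -5]]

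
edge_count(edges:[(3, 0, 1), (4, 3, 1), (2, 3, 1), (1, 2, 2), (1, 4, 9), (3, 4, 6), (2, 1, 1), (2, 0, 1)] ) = 8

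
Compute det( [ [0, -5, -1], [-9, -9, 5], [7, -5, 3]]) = -418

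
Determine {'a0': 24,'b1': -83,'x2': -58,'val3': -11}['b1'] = -83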